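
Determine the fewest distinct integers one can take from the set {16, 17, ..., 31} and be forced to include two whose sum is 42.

12

Two chosen integers sum to 42 exactly when both halves of some pair {x, 42−x} with 16 ≤ x ≤ 42−x ≤ 26 are chosen — 5 such pairs.
The remaining 6 elements (those with no distinct partner in range) can never complete a 42-sum, so the worst case takes all of them and one from each pair: 6 + 5 = 11.
The 12th integer has to be the second member of some pair, so 11 + 1 = 12.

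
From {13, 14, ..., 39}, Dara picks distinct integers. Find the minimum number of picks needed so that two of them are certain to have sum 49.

Group the elements by complementary pair {x, 49−x}: {13,36}, {14,35}, {15,34}, …, giving 12 two-element pairs and 3 integers whose partner 49−x falls outside [13,39].
By pigeonhole, treating each of those 15 groups as a pigeonhole, one can pick one integer per group — 15 integers — with no two summing to 49.
The 16th integer lands in an occupied pair, forcing a sum of 49.

16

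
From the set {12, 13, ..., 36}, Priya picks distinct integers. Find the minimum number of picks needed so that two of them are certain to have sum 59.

A set avoiding the sum 59 can contain at most one of each pair {x, 59−x}, plus the 11 elements whose complement lies outside the range.
The integers 12, …, 29 (18 of them) are such a set: any two sum to at least 12+13 = 25 and at most 28+29 = 57 < 59.
By the pigeonhole principle, any 19th integer completes one of the 7 pairs, so 19 choices force a sum of 59.

19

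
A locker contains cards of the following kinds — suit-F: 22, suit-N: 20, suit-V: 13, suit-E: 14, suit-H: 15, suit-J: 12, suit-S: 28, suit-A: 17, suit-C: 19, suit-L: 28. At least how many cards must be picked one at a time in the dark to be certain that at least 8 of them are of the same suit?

Put each drawn card into a box by suit. The largest draw with every box below 8 takes min(count, 7) from each suit.
Σ min(cᵢ, 7) = 7 + 7 + 7 + 7 + 7 + 7 + 7 + 7 + 7 + 7 = 70.
Draw number 70 + 1 = 71 must push one box to 8.

71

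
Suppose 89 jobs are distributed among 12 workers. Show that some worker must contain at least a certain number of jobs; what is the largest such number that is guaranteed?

The 12 workers are the holes and the 89 jobs are the pigeons.
If every worker held at most 7 jobs, the total would be at most 12 × 7 = 84, which is less than 89.
So some worker holds at least ⌈89/12⌉ = 8 jobs.

8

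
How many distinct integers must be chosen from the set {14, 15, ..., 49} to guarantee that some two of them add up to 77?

26

A set avoiding the sum 77 can contain at most one of each pair {x, 77−x}, plus the 14 elements whose complement lies outside the range.
The integers 14, …, 38 (25 of them) are such a set: any two sum to at least 14+15 = 29 and at most 37+38 = 75 < 77.
By the pigeonhole principle, any 26th integer completes one of the 11 pairs, so 26 choices force a sum of 77.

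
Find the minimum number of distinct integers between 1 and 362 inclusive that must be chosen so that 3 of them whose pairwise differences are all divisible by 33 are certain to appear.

Integers whose pairwise differences are multiples of 33 are exactly those sharing a remainder mod 33. The 33 residue classes mod 33 are the pigeonholes.
With 66 integers one could put 2 in each residue class and have no class reach 3.
The 67th integer pushes some class to 3, so 33·2 + 1 = 67.

67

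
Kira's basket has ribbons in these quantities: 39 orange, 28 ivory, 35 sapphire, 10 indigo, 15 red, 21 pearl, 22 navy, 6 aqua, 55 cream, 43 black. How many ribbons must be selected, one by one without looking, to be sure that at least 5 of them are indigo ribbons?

269

In the worst case for collecting indigo ribbons, every non-indigo ribbon comes out first.
There are 39 + 28 + 35 + 15 + 21 + 22 + 6 + 55 + 43 = 264 non-indigo ribbons altogether.
After those, each further ribbon must be indigo, so 264 + 5 = 269 draws guarantee 5 indigo ribbons.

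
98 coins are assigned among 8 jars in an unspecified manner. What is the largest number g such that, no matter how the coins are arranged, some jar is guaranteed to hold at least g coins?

13

Pigeonhole: the 8 jars are the holes and the 98 coins are the pigeons.
If every jar held at most 12 coins, the total would be at most 8 × 12 = 96, which is less than 98.
So some jar holds at least ⌈98/8⌉ = 13 coins.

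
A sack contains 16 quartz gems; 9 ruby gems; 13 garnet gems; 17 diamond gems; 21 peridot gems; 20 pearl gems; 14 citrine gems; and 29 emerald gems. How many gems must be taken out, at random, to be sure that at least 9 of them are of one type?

Put each drawn gem into a box by type. The largest draw with every box below 9 takes min(count, 8) from each type.
Σ min(cᵢ, 8) = 8 + 8 + 8 + 8 + 8 + 8 + 8 + 8 = 64.
Draw number 64 + 1 = 65 must push one box to 9.

65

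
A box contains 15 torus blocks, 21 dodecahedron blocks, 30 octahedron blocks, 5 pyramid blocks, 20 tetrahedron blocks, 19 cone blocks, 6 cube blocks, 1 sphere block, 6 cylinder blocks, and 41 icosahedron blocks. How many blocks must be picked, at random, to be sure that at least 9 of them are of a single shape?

67

Pigeonhole: put each drawn block into a box by shape. The largest draw with every box below 9 takes min(count, 8) from each shape; shapes with fewer than 8 contribute all they have.
Σ min(cᵢ, 8) = 8 + 8 + 8 + 5 + 8 + 8 + 6 + 1 + 6 + 8 = 66.
Draw number 66 + 1 = 67 must push one box to 9.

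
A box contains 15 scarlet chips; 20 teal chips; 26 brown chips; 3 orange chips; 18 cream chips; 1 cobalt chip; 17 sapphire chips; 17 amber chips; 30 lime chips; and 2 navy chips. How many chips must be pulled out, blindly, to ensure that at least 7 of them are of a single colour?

49

An adversary could hand out at most 6 chips per colour (orange, cobalt, navy run out sooner): 6 + 6 + 6 + 3 + 6 + 1 + 6 + 6 + 6 + 2 = 48 chips and still no colour has 7.
By pigeonhole, one more chip lands in a colour already at 6, so 49 draws are enough and 48 are not.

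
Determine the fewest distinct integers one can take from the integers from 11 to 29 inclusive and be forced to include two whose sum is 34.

14

Group the elements by complementary pair {x, 34−x}: {11,23}, {12,22}, {13,21}, …, giving 6 two-element pairs, the single value 17 (it cannot pair with itself since the integers are distinct), and 6 integers whose partner 34−x falls outside [11,29].
By pigeonhole, treating each of those 13 groups as a pigeonhole, one can pick one integer per group — 13 integers — with no two summing to 34.
The 14th integer lands in an occupied pair, forcing a sum of 34.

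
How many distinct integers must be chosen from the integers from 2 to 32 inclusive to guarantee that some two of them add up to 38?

Group the elements by complementary pair {x, 38−x}: {6,32}, {7,31}, {8,30}, …, giving 13 two-element pairs, the single value 19 (it cannot pair with itself since the integers are distinct), and 4 integers whose partner 38−x falls outside [2,32].
Treating each of those 18 groups as a pigeonhole, one can pick one integer per group — 18 integers — with no two summing to 38.
The 19th integer lands in an occupied pair, forcing a sum of 38.

19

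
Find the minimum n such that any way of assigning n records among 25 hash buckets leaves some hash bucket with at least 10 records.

With 225 records one could put exactly 9 in each of the 25 hash buckets, and no hash bucket would reach 10.
By the pigeonhole principle, one more record must land in a hash bucket that already has 9, giving it 10.
So 25 × 9 + 1 = 226 records are required.

226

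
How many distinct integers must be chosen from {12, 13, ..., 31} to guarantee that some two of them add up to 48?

A set avoiding the sum 48 can contain at most one of each pair {x, 48−x}, plus the 6 elements whose complement lies outside the range or equal to its own complement.
The integers 12, …, 24 (13 of them) are such a set: any two sum to at least 12+13 = 25 and at most 23+24 = 47 < 48.
Any 14th integer completes one of the 7 pairs, so 14 choices force a sum of 48.

14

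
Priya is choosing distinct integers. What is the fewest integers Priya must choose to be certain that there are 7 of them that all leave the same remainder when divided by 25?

151

By pigeonhole, the 25 residue classes mod 25 are the pigeonholes.
With 150 integers one could put 6 in each residue class and have no class reach 7.
The 151st integer pushes some class to 7, so 25·6 + 1 = 151.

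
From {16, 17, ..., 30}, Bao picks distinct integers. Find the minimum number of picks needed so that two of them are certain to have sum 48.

10

Two chosen integers sum to 48 exactly when both halves of some pair {x, 48−x} with 18 ≤ x ≤ 48−x ≤ 30 are chosen — 6 such pairs.
The remaining 3 elements (those with no distinct partner in range) can never complete a 48-sum, so the worst case takes all of them and one from each pair: 3 + 6 = 9.
By the pigeonhole principle, the 10th integer has to be the second member of some pair, so 9 + 1 = 10.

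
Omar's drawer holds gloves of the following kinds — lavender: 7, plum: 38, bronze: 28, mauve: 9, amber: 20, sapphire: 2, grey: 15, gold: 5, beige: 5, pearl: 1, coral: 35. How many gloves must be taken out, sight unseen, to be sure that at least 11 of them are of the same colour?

80

An adversary could hand out at most 10 gloves per colour (6 colours run out sooner): 7 + 10 + 10 + 9 + 10 + 2 + 10 + 5 + 5 + 1 + 10 = 79 gloves and still no colour has 11.
Pigeonhole: one more glove lands in a colour already at 10, so 80 draws are enough and 79 are not.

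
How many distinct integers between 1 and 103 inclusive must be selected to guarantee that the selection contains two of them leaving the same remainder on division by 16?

17

The 16 residue classes mod 16 are the pigeonholes.
With 16 integers one could put 1 in each residue class and have no class reach 2.
The 17th integer pushes some class to 2, so 16·1 + 1 = 17.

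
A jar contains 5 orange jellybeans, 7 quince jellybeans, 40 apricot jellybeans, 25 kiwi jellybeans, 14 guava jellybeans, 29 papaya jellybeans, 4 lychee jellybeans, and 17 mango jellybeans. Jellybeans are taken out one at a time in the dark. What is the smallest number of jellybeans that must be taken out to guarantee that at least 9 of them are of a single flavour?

By the pigeonhole principle, put each drawn jellybean into a box by flavour. The largest draw with every box below 9 takes min(count, 8) from each flavour; flavours with fewer than 8 contribute all they have.
Σ min(cᵢ, 8) = 5 + 7 + 8 + 8 + 8 + 8 + 4 + 8 = 56.
Draw number 56 + 1 = 57 must push one box to 9.

57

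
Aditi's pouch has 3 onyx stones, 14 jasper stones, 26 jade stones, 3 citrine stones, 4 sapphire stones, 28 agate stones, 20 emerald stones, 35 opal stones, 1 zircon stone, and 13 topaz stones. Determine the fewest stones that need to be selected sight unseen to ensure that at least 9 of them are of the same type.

60

The 10 types are the holes; the stones drawn are the pigeons.
To avoid 9 of any one type, the worst case takes at most 8 of each type, or every stone of a type that has fewer than 8.
That gives 3 + 8 + 8 + 3 + 4 + 8 + 8 + 8 + 1 + 8 = 59 stones with no type reaching 9.
The next stone forces some type to 9, so 59 + 1 = 60.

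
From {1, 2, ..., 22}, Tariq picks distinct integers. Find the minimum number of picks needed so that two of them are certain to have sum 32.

17

A set avoiding the sum 32 can contain at most one of each pair {x, 32−x}, plus the 10 elements whose complement lies outside the range or equal to its own complement.
The integers 1, …, 16 (16 of them) are such a set: any two sum to at least 1+2 = 3 and at most 15+16 = 31 < 32.
By pigeonhole, any 17th integer completes one of the 6 pairs, so 17 choices force a sum of 32.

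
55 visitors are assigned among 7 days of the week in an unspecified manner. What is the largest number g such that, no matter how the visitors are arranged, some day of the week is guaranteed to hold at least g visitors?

The 7 days of the week are the holes and the 55 visitors are the pigeons.
If every day of the week held at most 7 visitors, the total would be at most 7 × 7 = 49, which is less than 55.
So some day of the week holds at least ⌈55/7⌉ = 8 visitors.

8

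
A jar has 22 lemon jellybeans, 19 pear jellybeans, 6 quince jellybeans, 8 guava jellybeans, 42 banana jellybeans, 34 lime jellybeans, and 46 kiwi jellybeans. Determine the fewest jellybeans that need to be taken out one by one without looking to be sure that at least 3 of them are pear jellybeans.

In the worst case for collecting pear jellybeans, every non-pear jellybean comes out first.
There are 22 + 6 + 8 + 42 + 34 + 46 = 158 non-pear jellybeans altogether.
After those, each further jellybean must be pear, so 158 + 3 = 161 draws guarantee 3 pear jellybeans.

161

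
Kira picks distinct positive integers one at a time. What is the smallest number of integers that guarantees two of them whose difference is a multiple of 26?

27

Integers whose pairwise differences are multiples of 26 are exactly those sharing a remainder mod 26. By the pigeonhole principle, the 26 residue classes mod 26 are the pigeonholes.
With 26 integers one could put 1 in each residue class and have no class reach 2.
The 27th integer pushes some class to 2, so 26·1 + 1 = 27.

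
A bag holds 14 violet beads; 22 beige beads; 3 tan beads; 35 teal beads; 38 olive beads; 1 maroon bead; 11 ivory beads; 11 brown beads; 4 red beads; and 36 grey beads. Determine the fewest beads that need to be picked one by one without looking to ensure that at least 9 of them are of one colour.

65

An adversary could hand out at most 8 beads per colour (tan, maroon, red run out sooner): 8 + 8 + 3 + 8 + 8 + 1 + 8 + 8 + 4 + 8 = 64 beads and still no colour has 9.
By the pigeonhole principle, one more bead lands in a colour already at 8, so 65 draws are enough and 64 are not.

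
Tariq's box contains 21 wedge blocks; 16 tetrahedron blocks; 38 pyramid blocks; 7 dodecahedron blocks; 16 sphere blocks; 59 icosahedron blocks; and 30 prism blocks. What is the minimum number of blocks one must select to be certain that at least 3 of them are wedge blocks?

169

In the worst case for collecting wedge blocks, every non-wedge block comes out first.
There are 16 + 38 + 7 + 16 + 59 + 30 = 166 non-wedge blocks altogether.
After those, each further block must be wedge, so 166 + 3 = 169 draws guarantee 3 wedge blocks.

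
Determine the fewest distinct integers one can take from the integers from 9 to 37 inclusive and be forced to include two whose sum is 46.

A set avoiding the sum 46 can contain at most one of each pair {x, 46−x}, plus the 1 element equal to its own complement.
The integers 23, …, 37 (15 of them) are such a set: any two sum to at least 23+24 = 47 > 46.
Any 16th integer completes one of the 14 pairs, so 16 choices force a sum of 46.

16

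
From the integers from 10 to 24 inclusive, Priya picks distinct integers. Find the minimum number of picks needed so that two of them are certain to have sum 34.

A set avoiding the sum 34 can contain at most one of each pair {x, 34−x}, plus the 1 element equal to its own complement.
The integers 17, …, 24 (8 of them) are such a set: any two sum to at least 17+18 = 35 > 34.
Pigeonhole: any 9th integer completes one of the 7 pairs, so 9 choices force a sum of 34.

9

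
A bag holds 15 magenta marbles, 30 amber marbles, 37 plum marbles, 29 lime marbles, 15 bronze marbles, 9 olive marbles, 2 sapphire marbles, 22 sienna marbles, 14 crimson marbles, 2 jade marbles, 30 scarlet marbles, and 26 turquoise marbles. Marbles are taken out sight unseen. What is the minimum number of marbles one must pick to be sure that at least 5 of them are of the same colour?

Pigeonhole: the 12 colours are the holes; the marbles drawn are the pigeons.
To avoid 5 of any one colour, the worst case takes at most 4 of each colour, or every marble of a colour that has fewer than 4.
That gives 4 + 4 + 4 + 4 + 4 + 4 + 2 + 4 + 4 + 2 + 4 + 4 = 44 marbles with no colour reaching 5.
The next marble forces some colour to 5, so 44 + 1 = 45.

45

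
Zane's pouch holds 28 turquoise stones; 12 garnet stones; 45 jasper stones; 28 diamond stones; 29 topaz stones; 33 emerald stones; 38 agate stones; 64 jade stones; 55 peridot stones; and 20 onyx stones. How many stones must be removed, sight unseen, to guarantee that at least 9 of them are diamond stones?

In the worst case for collecting diamond stones, every non-diamond stone comes out first.
There are 28 + 12 + 45 + 29 + 33 + 38 + 64 + 55 + 20 = 324 non-diamond stones altogether.
After those, each further stone must be diamond, so 324 + 9 = 333 draws guarantee 9 diamond stones.

333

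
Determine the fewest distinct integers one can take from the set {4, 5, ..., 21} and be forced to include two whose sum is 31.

A set avoiding the sum 31 can contain at most one of each pair {x, 31−x}, plus the 6 elements whose complement lies outside the range.
The integers 4, …, 15 (12 of them) are such a set: any two sum to at least 4+5 = 9 and at most 14+15 = 29 < 31.
By pigeonhole, any 13th integer completes one of the 6 pairs, so 13 choices force a sum of 31.

13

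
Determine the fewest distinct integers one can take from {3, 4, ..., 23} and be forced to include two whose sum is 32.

Two chosen integers sum to 32 exactly when both halves of some pair {x, 32−x} with 9 ≤ x ≤ 32−x ≤ 23 are chosen — 7 such pairs.
The remaining 7 elements (those with no distinct partner in range) can never complete a 32-sum, so the worst case takes all of them and one from each pair: 7 + 7 = 14.
The 15th integer has to be the second member of some pair, so 14 + 1 = 15.

15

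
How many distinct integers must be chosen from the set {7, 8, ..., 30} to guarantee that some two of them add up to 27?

Group the elements by complementary pair {x, 27−x}: {7,20}, {8,19}, {9,18}, …, giving 7 two-element pairs and 10 integers whose partner 27−x falls outside [7,30].
By pigeonhole, treating each of those 17 groups as a pigeonhole, one can pick one integer per group — 17 integers — with no two summing to 27.
The 18th integer lands in an occupied pair, forcing a sum of 27.

18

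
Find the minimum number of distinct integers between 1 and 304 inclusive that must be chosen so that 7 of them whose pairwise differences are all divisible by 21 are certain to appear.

127

Integers whose pairwise differences are multiples of 21 are exactly those sharing a remainder mod 21. The 21 residue classes mod 21 are the pigeonholes.
With 126 integers one could put 6 in each residue class and have no class reach 7.
The 127th integer pushes some class to 7, so 21·6 + 1 = 127.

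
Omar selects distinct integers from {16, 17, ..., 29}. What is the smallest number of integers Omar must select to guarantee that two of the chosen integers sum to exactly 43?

9

Two chosen integers sum to 43 exactly when both halves of some pair {x, 43−x} with 16 ≤ x ≤ 43−x ≤ 27 are chosen — 6 such pairs.
The remaining 2 elements (those with no distinct partner in range) can never complete a 43-sum, so the worst case takes all of them and one from each pair: 2 + 6 = 8.
By the pigeonhole principle, the 9th integer has to be the second member of some pair, so 8 + 1 = 9.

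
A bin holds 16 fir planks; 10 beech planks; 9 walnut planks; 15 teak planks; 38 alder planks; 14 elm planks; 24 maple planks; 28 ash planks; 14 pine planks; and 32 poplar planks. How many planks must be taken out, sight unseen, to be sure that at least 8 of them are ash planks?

180

In the worst case for collecting ash planks, every non-ash plank comes out first.
There are 16 + 10 + 9 + 15 + 38 + 14 + 24 + 14 + 32 = 172 non-ash planks altogether.
After those, each further plank must be ash, so 172 + 8 = 180 draws guarantee 8 ash planks.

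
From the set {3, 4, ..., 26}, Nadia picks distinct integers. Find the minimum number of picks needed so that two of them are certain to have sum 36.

Two chosen integers sum to 36 exactly when both halves of some pair {x, 36−x} with 10 ≤ x ≤ 36−x ≤ 26 are chosen — 8 such pairs.
The remaining 8 elements (those with no distinct partner in range) can never complete a 36-sum, so the worst case takes all of them and one from each pair: 8 + 8 = 16.
By pigeonhole, the 17th integer has to be the second member of some pair, so 16 + 1 = 17.

17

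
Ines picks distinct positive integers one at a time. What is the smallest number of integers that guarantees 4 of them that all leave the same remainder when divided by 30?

The 30 residue classes mod 30 are the pigeonholes.
With 90 integers one could put 3 in each residue class and have no class reach 4.
The 91st integer pushes some class to 4, so 30·3 + 1 = 91.

91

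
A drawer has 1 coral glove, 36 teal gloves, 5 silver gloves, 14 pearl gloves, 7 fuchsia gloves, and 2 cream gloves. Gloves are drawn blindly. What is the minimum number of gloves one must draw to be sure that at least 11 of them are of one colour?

36

By the pigeonhole principle, the 6 colours are the holes; the gloves drawn are the pigeons.
To avoid 11 of any one colour, the worst case takes at most 10 of each colour, or every glove of a colour that has fewer than 10.
That gives 1 + 10 + 5 + 10 + 7 + 2 = 35 gloves with no colour reaching 11.
The next glove forces some colour to 11, so 35 + 1 = 36.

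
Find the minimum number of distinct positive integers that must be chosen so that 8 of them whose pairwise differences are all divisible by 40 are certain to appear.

281

Integers whose pairwise differences are multiples of 40 are exactly those sharing a remainder mod 40. By the pigeonhole principle, the 40 residue classes mod 40 are the pigeonholes.
With 280 integers one could put 7 in each residue class and have no class reach 8.
The 281st integer pushes some class to 8, so 40·7 + 1 = 281.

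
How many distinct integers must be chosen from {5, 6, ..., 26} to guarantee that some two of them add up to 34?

Two chosen integers sum to 34 exactly when both halves of some pair {x, 34−x} with 8 ≤ x ≤ 34−x ≤ 26 are chosen — 9 such pairs.
The remaining 4 elements (those with no distinct partner in range) can never complete a 34-sum, so the worst case takes all of them and one from each pair: 4 + 9 = 13.
The 14th integer has to be the second member of some pair, so 13 + 1 = 14.

14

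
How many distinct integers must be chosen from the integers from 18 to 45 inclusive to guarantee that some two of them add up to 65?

Group the elements by complementary pair {x, 65−x}: {20,45}, {21,44}, {22,43}, …, giving 13 two-element pairs and 2 integers whose partner 65−x falls outside [18,45].
Treating each of those 15 groups as a pigeonhole, one can pick one integer per group — 15 integers — with no two summing to 65.
The 16th integer lands in an occupied pair, forcing a sum of 65.

16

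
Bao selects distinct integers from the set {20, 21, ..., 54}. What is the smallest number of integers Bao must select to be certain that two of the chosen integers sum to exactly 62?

Two chosen integers sum to 62 exactly when both halves of some pair {x, 62−x} with 20 ≤ x ≤ 62−x ≤ 42 are chosen — 11 such pairs.
The remaining 13 elements (those with no distinct partner in range) can never complete a 62-sum, so the worst case takes all of them and one from each pair: 13 + 11 = 24.
Pigeonhole: the 25th integer has to be the second member of some pair, so 24 + 1 = 25.

25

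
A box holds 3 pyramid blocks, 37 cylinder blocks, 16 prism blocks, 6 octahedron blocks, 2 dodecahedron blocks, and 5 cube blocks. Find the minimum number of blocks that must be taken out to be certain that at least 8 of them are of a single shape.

An adversary could hand out at most 7 blocks per shape (4 shapes run out sooner): 3 + 7 + 7 + 6 + 2 + 5 = 30 blocks and still no shape has 8.
One more block lands in a shape already at 7, so 31 draws are enough and 30 are not.

31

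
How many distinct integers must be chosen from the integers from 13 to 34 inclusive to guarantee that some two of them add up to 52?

15

A set avoiding the sum 52 can contain at most one of each pair {x, 52−x}, plus the 6 elements whose complement lies outside the range or equal to its own complement.
The integers 13, …, 26 (14 of them) are such a set: any two sum to at least 13+14 = 27 and at most 25+26 = 51 < 52.
Any 15th integer completes one of the 8 pairs, so 15 choices force a sum of 52.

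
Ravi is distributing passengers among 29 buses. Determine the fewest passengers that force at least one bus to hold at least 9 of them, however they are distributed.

With 232 passengers one could put exactly 8 in each of the 29 buses, and no bus would reach 9.
By pigeonhole, one more passenger must land in a bus that already has 8, giving it 9.
So 29 × 8 + 1 = 233 passengers are required.

233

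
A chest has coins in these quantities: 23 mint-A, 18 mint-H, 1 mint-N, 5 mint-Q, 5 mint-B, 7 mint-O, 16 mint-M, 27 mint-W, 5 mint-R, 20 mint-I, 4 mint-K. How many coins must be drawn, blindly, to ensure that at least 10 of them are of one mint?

By pigeonhole, the 11 mints are the holes; the coins drawn are the pigeons.
To avoid 10 of any one mint, the worst case takes at most 9 of each mint, or every coin of a mint that has fewer than 9.
That gives 9 + 9 + 1 + 5 + 5 + 7 + 9 + 9 + 5 + 9 + 4 = 72 coins with no mint reaching 10.
The next coin forces some mint to 10, so 72 + 1 = 73.

73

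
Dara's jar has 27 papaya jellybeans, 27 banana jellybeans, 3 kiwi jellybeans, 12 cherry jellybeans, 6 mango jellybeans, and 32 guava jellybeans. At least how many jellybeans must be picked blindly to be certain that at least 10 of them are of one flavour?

An adversary could hand out at most 9 jellybeans per flavour (kiwi, mango run out sooner): 9 + 9 + 3 + 9 + 6 + 9 = 45 jellybeans and still no flavour has 10.
By the pigeonhole principle, one more jellybean lands in a flavour already at 9, so 46 draws are enough and 45 are not.

46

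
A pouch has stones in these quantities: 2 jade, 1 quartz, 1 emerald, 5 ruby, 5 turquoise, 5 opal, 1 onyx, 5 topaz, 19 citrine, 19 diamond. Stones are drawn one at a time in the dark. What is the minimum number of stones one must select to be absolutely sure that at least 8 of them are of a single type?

An adversary could hand out at most 7 stones per type (8 types run out sooner): 2 + 1 + 1 + 5 + 5 + 5 + 1 + 5 + 7 + 7 = 39 stones and still no type has 8.
One more stone lands in a type already at 7, so 40 draws are enough and 39 are not.

40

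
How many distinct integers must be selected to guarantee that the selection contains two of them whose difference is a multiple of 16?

Integers whose pairwise differences are multiples of 16 are exactly those sharing a remainder mod 16. Pigeonhole: the 16 residue classes mod 16 are the pigeonholes.
With 16 integers one could put 1 in each residue class and have no class reach 2.
The 17th integer pushes some class to 2, so 16·1 + 1 = 17.

17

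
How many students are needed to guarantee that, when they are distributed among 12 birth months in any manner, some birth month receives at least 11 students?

121

With 120 students one could put exactly 10 in each of the 12 birth months, and no birth month would reach 11.
By pigeonhole, one more student must land in a birth month that already has 10, giving it 11.
So 12 × 10 + 1 = 121 students are required.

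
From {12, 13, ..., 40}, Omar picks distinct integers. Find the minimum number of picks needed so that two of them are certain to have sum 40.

22

A set avoiding the sum 40 can contain at most one of each pair {x, 40−x}, plus the 13 elements whose complement lies outside the range or equal to its own complement.
The integers 20, …, 40 (21 of them) are such a set: any two sum to at least 20+21 = 41 > 40.
Pigeonhole: any 22nd integer completes one of the 8 pairs, so 22 choices force a sum of 40.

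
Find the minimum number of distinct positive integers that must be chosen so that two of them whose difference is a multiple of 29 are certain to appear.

Integers whose pairwise differences are multiples of 29 are exactly those sharing a remainder mod 29. The 29 residue classes mod 29 are the pigeonholes.
With 29 integers one could put 1 in each residue class and have no class reach 2.
The 30th integer pushes some class to 2, so 29·1 + 1 = 30.

30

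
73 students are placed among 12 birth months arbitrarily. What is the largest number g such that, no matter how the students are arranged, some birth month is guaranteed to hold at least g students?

By the pigeonhole principle, the 12 birth months are the holes and the 73 students are the pigeons.
If every birth month held at most 6 students, the total would be at most 12 × 6 = 72, which is less than 73.
So some birth month holds at least ⌈73/12⌉ = 7 students.

7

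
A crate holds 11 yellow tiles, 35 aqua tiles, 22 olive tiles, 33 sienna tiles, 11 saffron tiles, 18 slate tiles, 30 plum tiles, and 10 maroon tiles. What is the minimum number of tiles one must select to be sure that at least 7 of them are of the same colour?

49

An adversary could hand out at most 6 tiles per colour: 6 + 6 + 6 + 6 + 6 + 6 + 6 + 6 = 48 tiles and still no colour has 7.
One more tile lands in a colour already at 6, so 49 draws are enough and 48 are not.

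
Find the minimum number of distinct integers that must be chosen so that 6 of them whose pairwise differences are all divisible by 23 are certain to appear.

116

Integers whose pairwise differences are multiples of 23 are exactly those sharing a remainder mod 23. Pigeonhole: the 23 residue classes mod 23 are the pigeonholes.
With 115 integers one could put 5 in each residue class and have no class reach 6.
The 116th integer pushes some class to 6, so 23·5 + 1 = 116.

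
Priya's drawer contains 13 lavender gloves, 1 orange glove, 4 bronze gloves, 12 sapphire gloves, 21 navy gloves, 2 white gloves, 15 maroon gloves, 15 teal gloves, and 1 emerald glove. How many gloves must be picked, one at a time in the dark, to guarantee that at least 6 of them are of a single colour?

By the pigeonhole principle, put each drawn glove into a box by colour. The largest draw with every box below 6 takes min(count, 5) from each colour; colours with fewer than 5 contribute all they have.
Σ min(cᵢ, 5) = 5 + 1 + 4 + 5 + 5 + 2 + 5 + 5 + 1 = 33.
Draw number 33 + 1 = 34 must push one box to 6.

34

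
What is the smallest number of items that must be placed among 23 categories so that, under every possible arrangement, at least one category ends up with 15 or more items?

323

With 322 items one could put exactly 14 in each of the 23 categories, and no category would reach 15.
Pigeonhole: one more item must land in a category that already has 14, giving it 15.
So 23 × 14 + 1 = 323 items are required.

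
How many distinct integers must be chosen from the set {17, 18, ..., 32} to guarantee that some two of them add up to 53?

11

Group the elements by complementary pair {x, 53−x}: {21,32}, {22,31}, {23,30}, …, giving 6 two-element pairs and 4 integers whose partner 53−x falls outside [17,32].
Pigeonhole: treating each of those 10 groups as a pigeonhole, one can pick one integer per group — 10 integers — with no two summing to 53.
The 11th integer lands in an occupied pair, forcing a sum of 53.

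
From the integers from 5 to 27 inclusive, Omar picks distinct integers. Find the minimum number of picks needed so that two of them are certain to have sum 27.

Two chosen integers sum to 27 exactly when both halves of some pair {x, 27−x} with 5 ≤ x ≤ 27−x ≤ 22 are chosen — 9 such pairs.
The remaining 5 elements (those with no distinct partner in range) can never complete a 27-sum, so the worst case takes all of them and one from each pair: 5 + 9 = 14.
By the pigeonhole principle, the 15th integer has to be the second member of some pair, so 14 + 1 = 15.

15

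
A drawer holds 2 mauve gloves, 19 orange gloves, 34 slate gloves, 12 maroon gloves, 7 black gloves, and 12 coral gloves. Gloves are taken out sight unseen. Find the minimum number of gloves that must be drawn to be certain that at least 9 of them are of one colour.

An adversary could hand out at most 8 gloves per colour (mauve, black run out sooner): 2 + 8 + 8 + 8 + 7 + 8 = 41 gloves and still no colour has 9.
One more glove lands in a colour already at 8, so 42 draws are enough and 41 are not.

42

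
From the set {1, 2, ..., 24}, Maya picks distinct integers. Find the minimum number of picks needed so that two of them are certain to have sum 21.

Group the elements by complementary pair {x, 21−x}: {1,20}, {2,19}, {3,18}, …, giving 10 two-element pairs and 4 integers whose partner 21−x falls outside [1,24].
Pigeonhole: treating each of those 14 groups as a pigeonhole, one can pick one integer per group — 14 integers — with no two summing to 21.
The 15th integer lands in an occupied pair, forcing a sum of 21.

15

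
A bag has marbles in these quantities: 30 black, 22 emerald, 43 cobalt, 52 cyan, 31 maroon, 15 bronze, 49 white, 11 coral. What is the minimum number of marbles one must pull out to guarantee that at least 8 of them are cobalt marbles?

In the worst case for collecting cobalt marbles, every non-cobalt marble comes out first.
There are 30 + 22 + 52 + 31 + 15 + 49 + 11 = 210 non-cobalt marbles altogether.
After those, each further marble must be cobalt, so 210 + 8 = 218 draws guarantee 8 cobalt marbles.

218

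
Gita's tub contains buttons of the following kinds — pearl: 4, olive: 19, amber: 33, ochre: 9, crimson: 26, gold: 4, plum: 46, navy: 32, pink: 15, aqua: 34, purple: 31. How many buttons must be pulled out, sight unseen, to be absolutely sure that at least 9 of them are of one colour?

Put each drawn button into a box by colour. The largest draw with every box below 9 takes min(count, 8) from each colour; colours with fewer than 8 contribute all they have.
Σ min(cᵢ, 8) = 4 + 8 + 8 + 8 + 8 + 4 + 8 + 8 + 8 + 8 + 8 = 80.
Draw number 80 + 1 = 81 must push one box to 9.

81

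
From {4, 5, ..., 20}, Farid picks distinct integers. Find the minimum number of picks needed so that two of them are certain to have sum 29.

12

Two chosen integers sum to 29 exactly when both halves of some pair {x, 29−x} with 9 ≤ x ≤ 29−x ≤ 20 are chosen — 6 such pairs.
The remaining 5 elements (those with no distinct partner in range) can never complete a 29-sum, so the worst case takes all of them and one from each pair: 5 + 6 = 11.
The 12th integer has to be the second member of some pair, so 11 + 1 = 12.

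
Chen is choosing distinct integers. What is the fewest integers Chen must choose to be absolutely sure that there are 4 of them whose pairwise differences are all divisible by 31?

Integers whose pairwise differences are multiples of 31 are exactly those sharing a remainder mod 31. The 31 residue classes mod 31 are the pigeonholes.
With 93 integers one could put 3 in each residue class and have no class reach 4.
The 94th integer pushes some class to 4, so 31·3 + 1 = 94.

94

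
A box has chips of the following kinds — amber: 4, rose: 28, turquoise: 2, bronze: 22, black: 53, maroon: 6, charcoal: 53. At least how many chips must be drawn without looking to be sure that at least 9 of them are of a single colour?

45

By the pigeonhole principle, the 7 colours are the holes; the chips drawn are the pigeons.
To avoid 9 of any one colour, the worst case takes at most 8 of each colour, or every chip of a colour that has fewer than 8.
That gives 4 + 8 + 2 + 8 + 8 + 6 + 8 = 44 chips with no colour reaching 9.
The next chip forces some colour to 9, so 44 + 1 = 45.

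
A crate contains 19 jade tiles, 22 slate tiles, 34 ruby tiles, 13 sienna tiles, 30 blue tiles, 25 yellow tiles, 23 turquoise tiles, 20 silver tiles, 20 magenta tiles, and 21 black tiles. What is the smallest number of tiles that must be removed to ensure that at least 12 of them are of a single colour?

111

An adversary could hand out at most 11 tiles per colour: 11 + 11 + 11 + 11 + 11 + 11 + 11 + 11 + 11 + 11 = 110 tiles and still no colour has 12.
Pigeonhole: one more tile lands in a colour already at 11, so 111 draws are enough and 110 are not.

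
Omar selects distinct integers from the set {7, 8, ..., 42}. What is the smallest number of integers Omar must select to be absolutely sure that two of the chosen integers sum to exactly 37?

25

Group the elements by complementary pair {x, 37−x}: {7,30}, {8,29}, {9,28}, …, giving 12 two-element pairs and 12 integers whose partner 37−x falls outside [7,42].
Treating each of those 24 groups as a pigeonhole, one can pick one integer per group — 24 integers — with no two summing to 37.
The 25th integer lands in an occupied pair, forcing a sum of 37.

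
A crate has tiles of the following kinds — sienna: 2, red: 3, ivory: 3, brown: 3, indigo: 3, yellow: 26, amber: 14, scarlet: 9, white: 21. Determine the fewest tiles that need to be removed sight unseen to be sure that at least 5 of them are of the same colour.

31

An adversary could hand out at most 4 tiles per colour (5 colours run out sooner): 2 + 3 + 3 + 3 + 3 + 4 + 4 + 4 + 4 = 30 tiles and still no colour has 5.
One more tile lands in a colour already at 4, so 31 draws are enough and 30 are not.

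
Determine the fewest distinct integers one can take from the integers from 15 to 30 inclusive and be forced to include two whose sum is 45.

9

Group the elements by complementary pair {x, 45−x}: {15,30}, {16,29}, {17,28}, …, giving 8 two-element pairs.
Treating each of those 8 groups as a pigeonhole, one can pick one integer per group — 8 integers — with no two summing to 45.
The 9th integer lands in an occupied pair, forcing a sum of 45.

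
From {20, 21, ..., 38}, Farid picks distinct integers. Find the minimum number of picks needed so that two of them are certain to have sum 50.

Group the elements by complementary pair {x, 50−x}: {20,30}, {21,29}, {22,28}, …, giving 5 two-element pairs; the single value 25 (it cannot pair with itself since the integers are distinct); and 8 integers whose partner 50−x falls outside [20,38].
Treating each of those 14 groups as a pigeonhole, one can pick one integer per group — 14 integers — with no two summing to 50.
The 15th integer lands in an occupied pair, forcing a sum of 50.

15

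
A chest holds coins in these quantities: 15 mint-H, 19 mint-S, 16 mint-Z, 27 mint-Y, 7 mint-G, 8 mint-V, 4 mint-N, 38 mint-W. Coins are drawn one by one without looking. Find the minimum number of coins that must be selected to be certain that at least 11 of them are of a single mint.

By the pigeonhole principle, put each drawn coin into a box by mint. The largest draw with every box below 11 takes min(count, 10) from each mint; mints with fewer than 10 contribute all they have.
Σ min(cᵢ, 10) = 10 + 10 + 10 + 10 + 7 + 8 + 4 + 10 = 69.
Draw number 69 + 1 = 70 must push one box to 11.

70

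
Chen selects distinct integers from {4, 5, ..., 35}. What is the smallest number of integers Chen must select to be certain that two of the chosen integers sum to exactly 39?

17

Two chosen integers sum to 39 exactly when both halves of some pair {x, 39−x} with 4 ≤ x ≤ 39−x ≤ 35 are chosen — 16 such pairs.
Every element belongs to one of those pairs, so the worst case picks one from each: 16 integers.
The 17th integer has to be the second member of some pair, so 16 + 1 = 17.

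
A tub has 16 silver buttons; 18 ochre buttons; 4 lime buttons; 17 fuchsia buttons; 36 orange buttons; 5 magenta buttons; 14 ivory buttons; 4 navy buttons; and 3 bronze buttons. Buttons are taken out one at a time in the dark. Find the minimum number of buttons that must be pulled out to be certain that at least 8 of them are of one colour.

52

Pigeonhole: put each drawn button into a box by colour. The largest draw with every box below 8 takes min(count, 7) from each colour; colours with fewer than 7 contribute all they have.
Σ min(cᵢ, 7) = 7 + 7 + 4 + 7 + 7 + 5 + 7 + 4 + 3 = 51.
Draw number 51 + 1 = 52 must push one box to 8.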